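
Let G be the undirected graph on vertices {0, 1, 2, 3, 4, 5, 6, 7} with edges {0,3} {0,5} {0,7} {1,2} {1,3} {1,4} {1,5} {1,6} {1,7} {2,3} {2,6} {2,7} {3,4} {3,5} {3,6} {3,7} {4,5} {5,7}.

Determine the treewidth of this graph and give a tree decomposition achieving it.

Treewidth 3.
Bags: B1 = {1, 2, 3, 6}  B2 = {1, 2, 3, 7}  B3 = {1, 3, 5, 7}  B4 = {1, 3, 4, 5}  B5 = {0, 3, 5, 7}
Tree: B1–B2, B2–B3, B3–B4, B3–B5

Every bag has size at most 4, so the width is 4 − 1 = 3 and tw(G) ≤ 3. Conversely, {0, 3, 5, 7} is a clique of size 4, and the vertices of any clique must share a bag in every tree decomposition; so some bag has ≥ 4 vertices and tw(G) ≥ 3. Therefore the treewidth is 3.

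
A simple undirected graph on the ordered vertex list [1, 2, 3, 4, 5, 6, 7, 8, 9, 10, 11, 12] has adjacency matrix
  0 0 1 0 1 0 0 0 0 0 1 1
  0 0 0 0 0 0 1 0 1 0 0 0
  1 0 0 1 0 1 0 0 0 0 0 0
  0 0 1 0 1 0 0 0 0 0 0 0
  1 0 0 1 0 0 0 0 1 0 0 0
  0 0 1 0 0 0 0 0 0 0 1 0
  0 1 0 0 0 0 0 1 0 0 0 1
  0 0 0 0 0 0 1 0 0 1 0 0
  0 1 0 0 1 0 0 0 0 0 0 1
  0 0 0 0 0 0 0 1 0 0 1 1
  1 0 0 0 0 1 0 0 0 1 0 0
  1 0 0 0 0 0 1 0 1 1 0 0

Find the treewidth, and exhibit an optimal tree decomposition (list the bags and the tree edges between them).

The largest bag has 4 vertices, giving width 3; this decomposition certifies tw(G) ≤ 3. For the lower bound: the 4 vertex sets {2,7,8}, {9}, {12}, {1,5,10,11} are disjoint, each induces a connected subgraph, and every pair is joined by at least one edge of G. Contracting each set to a single vertex therefore yields K_{4} as a minor, and since treewidth is minor-monotone, tw(G) ≥ tw(K_{4}) = 3. Hence tw(G) = 3 exactly.

Treewidth 3.
One optimal decomposition is:
Bags: B1 = {2, 7, 8, 9}  B2 = {7, 8, 9, 12}  B3 = {8, 9, 10, 12}  B4 = {5, 9, 10, 12}  B5 = {1, 5, 10, 12}  B6 = {1, 5, 10, 11}  B7 = {1, 4, 5, 11}  B8 = {1, 3, 4, 11}  B9 = {3, 4, 6, 11}
Tree: B1–B2, B2–B3, B3–B4, B4–B5, B5–B6, B6–B7, B7–B8, B8–B9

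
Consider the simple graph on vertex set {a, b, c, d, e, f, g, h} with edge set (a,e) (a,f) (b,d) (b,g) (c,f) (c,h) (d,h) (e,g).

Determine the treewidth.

2

A width-2 tree decomposition is:
Bags: B1 = {c, f, h}  B2 = {d, f, h}  B3 = {b, d, f}  B4 = {b, f, g}  B5 = {e, f, g}  B6 = {a, e, f}
Tree: B1–B2, B2–B3, B3–B4, B4–B5, B5–B6
Every bag has size at most 3, so the width is 3 − 1 = 2 and tw(G) ≤ 2. Since f–c–h–d–b–g–e–a–f is a cycle in G, G is not acyclic. Forests are exactly the graphs of treewidth ≤ 1, so tw(G) ≥ 2. Hence tw(G) = 2 exactly.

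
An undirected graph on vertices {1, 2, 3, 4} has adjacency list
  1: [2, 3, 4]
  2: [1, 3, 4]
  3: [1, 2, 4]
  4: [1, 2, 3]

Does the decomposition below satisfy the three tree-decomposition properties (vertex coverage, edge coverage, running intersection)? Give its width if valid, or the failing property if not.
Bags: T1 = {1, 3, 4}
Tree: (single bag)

No — vertex 2 appears in no bag.

A tree decomposition must satisfy three properties: every vertex lies in some bag; for every edge, both endpoints lie together in some bag; and for every vertex, the bags containing it form a connected subtree. Here vertex 2 appears in no bag, so the decomposition is invalid.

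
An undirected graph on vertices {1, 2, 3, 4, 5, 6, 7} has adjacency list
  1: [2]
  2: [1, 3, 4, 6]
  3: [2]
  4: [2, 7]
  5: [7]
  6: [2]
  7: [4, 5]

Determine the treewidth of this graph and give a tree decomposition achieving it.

Every bag has size at most 2, so the width is 2 − 1 = 1 and tw(G) ≤ 1. Any graph with an edge has treewidth ≥ 1, and G has the edge 2–4. Therefore the treewidth is 1.

Treewidth 1.
One optimal decomposition is:
Bags: B1 = {2, 4}  B2 = {4, 7}  B3 = {2, 3}  B4 = {1, 2}  B5 = {2, 6}  B6 = {5, 7}
Tree: B1–B2, B1–B3, B1–B4, B1–B5, B2–B6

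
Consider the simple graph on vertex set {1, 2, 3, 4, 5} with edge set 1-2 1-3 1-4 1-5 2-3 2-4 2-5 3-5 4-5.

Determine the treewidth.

A width-3 tree decomposition is:
Bags: B1 = {1, 2, 4, 5}  B2 = {1, 2, 3, 5}
Tree: B1–B2
The largest bag has 4 vertices, giving width 3; this decomposition certifies tw(G) ≤ 3. Conversely, {1, 2, 3, 5} is a clique of size 4, and the vertices of any clique must share a bag in every tree decomposition; so some bag has ≥ 4 vertices and tw(G) ≥ 3. Combining the bounds, tw(G) = 3.

3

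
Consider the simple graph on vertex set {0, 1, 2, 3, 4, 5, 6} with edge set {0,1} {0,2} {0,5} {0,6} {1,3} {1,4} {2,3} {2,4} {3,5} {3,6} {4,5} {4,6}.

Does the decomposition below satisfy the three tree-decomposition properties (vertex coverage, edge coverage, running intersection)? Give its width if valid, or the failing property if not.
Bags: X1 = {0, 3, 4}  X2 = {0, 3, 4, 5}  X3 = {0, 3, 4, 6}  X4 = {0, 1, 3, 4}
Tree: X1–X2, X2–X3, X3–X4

No — vertex 2 appears in no bag.

A tree decomposition must satisfy three properties: every vertex lies in some bag; for every edge, both endpoints lie together in some bag; and for every vertex, the bags containing it form a connected subtree. Here vertex 2 appears in no bag, so the decomposition is invalid.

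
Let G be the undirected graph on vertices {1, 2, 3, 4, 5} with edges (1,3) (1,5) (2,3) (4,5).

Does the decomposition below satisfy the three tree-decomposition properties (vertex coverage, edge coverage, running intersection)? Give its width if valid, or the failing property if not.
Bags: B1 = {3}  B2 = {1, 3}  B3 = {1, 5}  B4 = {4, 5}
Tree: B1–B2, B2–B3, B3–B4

A tree decomposition must satisfy three properties: every vertex lies in some bag; for every edge, both endpoints lie together in some bag; and for every vertex, the bags containing it form a connected subtree. Here vertex 2 appears in no bag, so the decomposition is invalid.

No — vertex 2 appears in no bag.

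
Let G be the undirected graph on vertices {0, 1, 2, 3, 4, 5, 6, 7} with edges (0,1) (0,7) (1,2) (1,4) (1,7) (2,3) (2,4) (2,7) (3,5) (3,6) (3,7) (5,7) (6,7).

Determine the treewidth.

A width-2 tree decomposition is:
Bags: B1 = {0, 1, 7}  B2 = {1, 2, 7}  B3 = {2, 3, 7}  B4 = {1, 2, 4}  B5 = {3, 6, 7}  B6 = {3, 5, 7}
Tree: B1–B2, B2–B3, B2–B4, B3–B5, B3–B6
Every bag has size at most 3, so the width is 3 − 1 = 2 and tw(G) ≤ 2. On the other hand G contains the 3-clique {1, 2, 4}. A clique must lie in a single bag of any decomposition, so no decomposition can have width below 2. Therefore the treewidth is 2.

2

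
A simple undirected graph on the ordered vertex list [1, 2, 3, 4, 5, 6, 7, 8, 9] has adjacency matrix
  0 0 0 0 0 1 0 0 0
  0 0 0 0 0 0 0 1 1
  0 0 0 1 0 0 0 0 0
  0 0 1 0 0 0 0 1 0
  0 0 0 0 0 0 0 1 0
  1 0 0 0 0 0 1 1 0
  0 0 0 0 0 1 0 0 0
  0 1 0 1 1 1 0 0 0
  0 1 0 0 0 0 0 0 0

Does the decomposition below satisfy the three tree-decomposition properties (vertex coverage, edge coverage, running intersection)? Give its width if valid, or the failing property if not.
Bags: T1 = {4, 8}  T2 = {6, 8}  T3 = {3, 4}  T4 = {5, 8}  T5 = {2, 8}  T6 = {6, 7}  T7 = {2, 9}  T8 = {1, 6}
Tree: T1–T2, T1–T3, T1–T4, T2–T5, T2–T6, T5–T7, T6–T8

Vertex coverage: the bags together contain {1, 2, 3, 4, 5, 6, 7, 8, 9}, the full vertex set. Edge coverage: each edge of G has both endpoints in at least one bag. Running intersection: for every vertex, the bags containing it form a connected subtree. All three properties hold, so this is a valid tree decomposition of width max|bag| − 1 = 1, and hence tw(G) ≤ 1.

Yes; width 1.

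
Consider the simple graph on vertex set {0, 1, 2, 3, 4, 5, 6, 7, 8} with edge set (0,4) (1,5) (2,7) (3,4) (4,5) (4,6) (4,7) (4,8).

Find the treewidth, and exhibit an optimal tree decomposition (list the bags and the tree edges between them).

Treewidth 1.
One such decomposition:
Bags: B1 = {4, 7}  B2 = {2, 7}  B3 = {4, 8}  B4 = {4, 5}  B5 = {1, 5}  B6 = {0, 4}  B7 = {4, 6}  B8 = {3, 4}
Tree: B1–B2, B1–B3, B3–B4, B4–B5, B3–B6, B1–B7, B1–B8

Each bag holds 2 vertices, so the decomposition has width 1, which upper-bounds the treewidth. Any graph with an edge has treewidth ≥ 1, and G has the edge 4–7. The upper and lower bounds meet at 1, so that is the treewidth.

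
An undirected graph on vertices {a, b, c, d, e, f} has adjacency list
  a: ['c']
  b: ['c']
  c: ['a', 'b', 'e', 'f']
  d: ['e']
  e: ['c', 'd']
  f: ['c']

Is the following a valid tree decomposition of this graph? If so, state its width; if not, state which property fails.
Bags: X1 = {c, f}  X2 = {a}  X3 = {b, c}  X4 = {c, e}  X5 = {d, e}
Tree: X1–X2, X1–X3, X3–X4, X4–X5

A tree decomposition must satisfy three properties: every vertex lies in some bag; for every edge, both endpoints lie together in some bag; and for every vertex, the bags containing it form a connected subtree. Here edge (c,a) lies in no bag, so the decomposition is invalid.

No — edge (c,a) lies in no bag.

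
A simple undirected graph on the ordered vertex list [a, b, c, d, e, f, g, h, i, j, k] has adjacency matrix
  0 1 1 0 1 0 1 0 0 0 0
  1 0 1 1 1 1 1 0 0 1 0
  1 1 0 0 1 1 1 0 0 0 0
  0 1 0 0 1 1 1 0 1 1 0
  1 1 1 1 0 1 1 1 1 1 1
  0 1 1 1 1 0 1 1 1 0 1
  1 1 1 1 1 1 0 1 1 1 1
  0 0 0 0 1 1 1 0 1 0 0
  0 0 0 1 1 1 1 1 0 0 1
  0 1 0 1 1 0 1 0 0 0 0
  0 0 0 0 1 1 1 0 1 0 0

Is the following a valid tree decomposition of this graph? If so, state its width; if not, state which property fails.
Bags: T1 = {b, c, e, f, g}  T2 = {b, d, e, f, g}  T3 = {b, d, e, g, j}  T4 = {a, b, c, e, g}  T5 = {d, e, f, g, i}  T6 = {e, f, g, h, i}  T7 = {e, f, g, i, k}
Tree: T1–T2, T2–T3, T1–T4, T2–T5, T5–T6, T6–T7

Yes; width 4.

Every vertex of G appears in some bag (union = {a, b, c, d, e, f, g, h, i, j, k}); every edge is covered by a bag; and for each vertex v the set of bags containing v is connected in the bag tree. The decomposition is therefore valid. The largest bag has 5 vertices, so the width is 4.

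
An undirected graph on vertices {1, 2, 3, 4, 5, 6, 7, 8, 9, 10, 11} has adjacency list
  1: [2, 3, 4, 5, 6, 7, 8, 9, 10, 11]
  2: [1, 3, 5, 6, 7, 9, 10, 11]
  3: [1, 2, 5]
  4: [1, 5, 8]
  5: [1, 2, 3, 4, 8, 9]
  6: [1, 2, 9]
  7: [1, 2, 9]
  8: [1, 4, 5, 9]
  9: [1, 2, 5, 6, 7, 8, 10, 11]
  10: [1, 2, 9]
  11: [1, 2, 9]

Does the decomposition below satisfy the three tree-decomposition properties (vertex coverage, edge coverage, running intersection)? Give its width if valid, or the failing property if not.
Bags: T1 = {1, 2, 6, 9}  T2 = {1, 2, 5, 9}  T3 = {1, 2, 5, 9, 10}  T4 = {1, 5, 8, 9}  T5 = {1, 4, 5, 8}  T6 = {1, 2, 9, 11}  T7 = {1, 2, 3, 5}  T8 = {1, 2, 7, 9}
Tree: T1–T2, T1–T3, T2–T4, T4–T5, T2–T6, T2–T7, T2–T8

No — bags containing vertex 5 are not connected in the tree.

A tree decomposition must satisfy three properties: every vertex lies in some bag; for every edge, both endpoints lie together in some bag; and for every vertex, the bags containing it form a connected subtree. Here bags containing vertex 5 are not connected in the tree, so the decomposition is invalid.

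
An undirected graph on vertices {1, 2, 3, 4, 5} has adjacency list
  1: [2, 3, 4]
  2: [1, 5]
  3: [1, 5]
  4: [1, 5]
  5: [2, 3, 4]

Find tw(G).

A width-2 tree decomposition is:
Bags: B1 = {1, 4, 5}  B2 = {1, 2, 5}  B3 = {1, 3, 5}
Tree: B1–B2, B2–B3
Every bag has size at most 3, so the width is 3 − 1 = 2 and tw(G) ≤ 2. Since 4–5–2–1–4 is a cycle in G, G is not acyclic. Forests are exactly the graphs of treewidth ≤ 1, so tw(G) ≥ 2. The upper and lower bounds meet at 2, so that is the treewidth.

2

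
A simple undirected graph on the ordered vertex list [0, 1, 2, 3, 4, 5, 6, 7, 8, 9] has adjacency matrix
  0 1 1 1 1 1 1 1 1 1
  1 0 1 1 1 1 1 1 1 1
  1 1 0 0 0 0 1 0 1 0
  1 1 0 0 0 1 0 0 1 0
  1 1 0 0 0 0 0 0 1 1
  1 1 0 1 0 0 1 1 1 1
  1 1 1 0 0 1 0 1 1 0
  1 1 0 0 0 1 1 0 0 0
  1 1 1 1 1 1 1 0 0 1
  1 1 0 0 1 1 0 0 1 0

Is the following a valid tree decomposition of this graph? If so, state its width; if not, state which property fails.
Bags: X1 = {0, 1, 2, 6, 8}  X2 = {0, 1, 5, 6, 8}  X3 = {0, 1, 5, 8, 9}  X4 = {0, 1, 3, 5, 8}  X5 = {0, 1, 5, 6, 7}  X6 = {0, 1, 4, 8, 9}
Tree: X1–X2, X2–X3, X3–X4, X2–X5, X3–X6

Vertex coverage: the bags together contain {0, 1, 2, 3, 4, 5, 6, 7, 8, 9}, the full vertex set. Edge coverage: each edge of G has both endpoints in at least one bag. Running intersection: for every vertex, the bags containing it form a connected subtree. All three properties hold, so this is a valid tree decomposition of width max|bag| − 1 = 4, and hence tw(G) ≤ 4.

Yes; width 4.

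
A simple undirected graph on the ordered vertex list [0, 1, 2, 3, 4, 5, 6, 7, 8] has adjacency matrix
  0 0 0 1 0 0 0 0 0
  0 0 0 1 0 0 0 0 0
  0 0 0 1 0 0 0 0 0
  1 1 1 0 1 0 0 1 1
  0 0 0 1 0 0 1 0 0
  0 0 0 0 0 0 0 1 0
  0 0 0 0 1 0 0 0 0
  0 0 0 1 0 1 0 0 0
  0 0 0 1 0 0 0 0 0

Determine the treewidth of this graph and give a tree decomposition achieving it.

Treewidth 1.
One such decomposition:
Bags: B1 = {1, 3}  B2 = {3, 8}  B3 = {3, 7}  B4 = {0, 3}  B5 = {3, 4}  B6 = {5, 7}  B7 = {4, 6}  B8 = {2, 3}
Tree: B1–B2, B1–B3, B3–B4, B1–B5, B3–B6, B5–B7, B5–B8

Each bag holds 2 vertices, so the decomposition has width 1, which upper-bounds the treewidth. Any graph with an edge has treewidth ≥ 1, and G has the edge 1–3. The upper and lower bounds meet at 1, so that is the treewidth.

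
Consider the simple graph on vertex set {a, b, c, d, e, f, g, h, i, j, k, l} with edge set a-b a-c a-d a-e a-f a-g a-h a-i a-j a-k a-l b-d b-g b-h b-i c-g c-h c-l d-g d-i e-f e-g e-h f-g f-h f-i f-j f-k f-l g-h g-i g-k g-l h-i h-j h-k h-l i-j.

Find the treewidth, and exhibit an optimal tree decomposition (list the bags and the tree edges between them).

Each bag holds 5 vertices, so the decomposition has width 4, which upper-bounds the treewidth. Conversely, {a, b, d, g, i} is a clique of size 5, and the vertices of any clique must share a bag in every tree decomposition; so some bag has ≥ 5 vertices and tw(G) ≥ 4. Hence tw(G) = 4 exactly.

Treewidth 4.
One such decomposition:
Bags: B1 = {a, f, g, h, i}  B2 = {a, f, g, h, l}  B3 = {a, e, f, g, h}  B4 = {a, f, h, i, j}  B5 = {a, f, g, h, k}  B6 = {a, b, g, h, i}  B7 = {a, c, g, h, l}  B8 = {a, b, d, g, i}
Tree: B1–B2, B1–B3, B1–B4, B1–B5, B1–B6, B2–B7, B6–B8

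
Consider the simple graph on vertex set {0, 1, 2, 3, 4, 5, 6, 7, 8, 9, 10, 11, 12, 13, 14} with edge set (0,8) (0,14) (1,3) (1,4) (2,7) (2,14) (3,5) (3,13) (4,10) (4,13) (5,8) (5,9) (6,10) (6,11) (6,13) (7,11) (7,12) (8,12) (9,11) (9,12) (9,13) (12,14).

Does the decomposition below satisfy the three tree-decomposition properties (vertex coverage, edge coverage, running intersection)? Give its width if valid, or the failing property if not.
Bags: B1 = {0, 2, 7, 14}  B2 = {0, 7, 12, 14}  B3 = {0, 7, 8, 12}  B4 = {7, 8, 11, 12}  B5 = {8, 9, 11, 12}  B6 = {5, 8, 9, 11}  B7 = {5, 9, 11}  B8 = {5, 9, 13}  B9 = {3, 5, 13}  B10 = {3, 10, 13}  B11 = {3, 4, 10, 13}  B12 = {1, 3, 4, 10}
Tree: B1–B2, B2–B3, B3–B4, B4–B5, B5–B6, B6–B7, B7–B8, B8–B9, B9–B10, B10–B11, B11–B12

No — vertex 6 appears in no bag.

A tree decomposition must satisfy three properties: every vertex lies in some bag; for every edge, both endpoints lie together in some bag; and for every vertex, the bags containing it form a connected subtree. Here vertex 6 appears in no bag, so the decomposition is invalid.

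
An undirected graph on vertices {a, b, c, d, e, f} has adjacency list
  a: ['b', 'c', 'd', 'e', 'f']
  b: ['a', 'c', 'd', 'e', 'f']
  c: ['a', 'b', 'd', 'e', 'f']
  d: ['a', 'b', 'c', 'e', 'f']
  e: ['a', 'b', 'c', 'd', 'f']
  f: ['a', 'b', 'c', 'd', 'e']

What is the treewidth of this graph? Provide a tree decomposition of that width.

A single bag containing all 6 vertices is trivially a valid decomposition of width 5. Conversely, {a, b, c, d, e, f} is a clique of size 6, and the vertices of any clique must share a bag in every tree decomposition; so some bag has ≥ 6 vertices and tw(G) ≥ 5. The upper and lower bounds meet at 5, so that is the treewidth.

Treewidth 5.
One optimal decomposition is:
Bags: B1 = {a, b, c, d, e, f}
Tree: (single bag)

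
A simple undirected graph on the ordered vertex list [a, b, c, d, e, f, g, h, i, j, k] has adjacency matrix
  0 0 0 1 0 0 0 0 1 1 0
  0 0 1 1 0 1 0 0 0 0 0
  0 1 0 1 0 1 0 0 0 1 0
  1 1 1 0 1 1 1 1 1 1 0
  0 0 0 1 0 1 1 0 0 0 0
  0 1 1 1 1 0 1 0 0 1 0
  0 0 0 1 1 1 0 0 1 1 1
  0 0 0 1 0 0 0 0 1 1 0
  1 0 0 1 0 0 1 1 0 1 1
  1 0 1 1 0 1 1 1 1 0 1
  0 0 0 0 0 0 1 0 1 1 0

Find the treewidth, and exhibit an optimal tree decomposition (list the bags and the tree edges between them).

Every bag has size at most 4, so the width is 4 − 1 = 3 and tw(G) ≤ 3. Conversely, {c, d, f, j} is a clique of size 4, and the vertices of any clique must share a bag in every tree decomposition; so some bag has ≥ 4 vertices and tw(G) ≥ 3. Hence tw(G) = 3 exactly.

Treewidth 3.
Bags: B1 = {d, g, i, j}  B2 = {d, f, g, j}  B3 = {c, d, f, j}  B4 = {b, c, d, f}  B5 = {a, d, i, j}  B6 = {g, i, j, k}  B7 = {d, e, f, g}  B8 = {d, h, i, j}
Tree: B1–B2, B2–B3, B3–B4, B1–B5, B1–B6, B2–B7, B5–B8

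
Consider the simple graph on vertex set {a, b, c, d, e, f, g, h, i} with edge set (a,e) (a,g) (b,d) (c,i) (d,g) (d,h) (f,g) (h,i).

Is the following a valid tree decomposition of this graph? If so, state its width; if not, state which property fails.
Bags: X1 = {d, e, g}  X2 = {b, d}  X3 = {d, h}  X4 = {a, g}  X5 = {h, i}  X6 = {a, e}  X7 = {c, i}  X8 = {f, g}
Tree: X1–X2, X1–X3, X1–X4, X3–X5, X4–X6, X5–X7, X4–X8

A tree decomposition must satisfy three properties: every vertex lies in some bag; for every edge, both endpoints lie together in some bag; and for every vertex, the bags containing it form a connected subtree. Here bags containing vertex e are not connected in the tree, so the decomposition is invalid.

No — bags containing vertex e are not connected in the tree.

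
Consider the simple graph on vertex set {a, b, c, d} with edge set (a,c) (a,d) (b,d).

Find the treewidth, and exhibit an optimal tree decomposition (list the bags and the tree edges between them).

Treewidth 1.
Bags: B1 = {a, c}  B2 = {a, d}  B3 = {b, d}
Tree: B1–B2, B2–B3

Each bag holds 2 vertices, so the decomposition has width 1, which upper-bounds the treewidth. Any graph with an edge has treewidth ≥ 1, and G has the edge c–a. The upper and lower bounds meet at 1, so that is the treewidth.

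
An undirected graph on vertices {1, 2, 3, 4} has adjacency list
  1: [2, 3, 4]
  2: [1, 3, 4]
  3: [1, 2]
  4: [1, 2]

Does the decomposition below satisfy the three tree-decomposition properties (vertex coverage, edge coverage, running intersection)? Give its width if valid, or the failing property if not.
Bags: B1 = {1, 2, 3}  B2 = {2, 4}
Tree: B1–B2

A tree decomposition must satisfy three properties: every vertex lies in some bag; for every edge, both endpoints lie together in some bag; and for every vertex, the bags containing it form a connected subtree. Here edge (1,4) lies in no bag, so the decomposition is invalid.

No — edge (1,4) lies in no bag.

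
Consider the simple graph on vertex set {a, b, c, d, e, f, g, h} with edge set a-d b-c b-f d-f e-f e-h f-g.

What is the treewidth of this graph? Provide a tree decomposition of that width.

Every bag has size at most 2, so the width is 2 − 1 = 1 and tw(G) ≤ 1. Since G has at least one edge (e.g. f–e), it is not an edgeless graph, so tw(G) ≥ 1. Therefore the treewidth is 1.

Treewidth 1.
One such decomposition:
Bags: B1 = {e, f}  B2 = {d, f}  B3 = {f, g}  B4 = {b, f}  B5 = {a, d}  B6 = {e, h}  B7 = {b, c}
Tree: B1–B2, B2–B3, B2–B4, B2–B5, B1–B6, B4–B7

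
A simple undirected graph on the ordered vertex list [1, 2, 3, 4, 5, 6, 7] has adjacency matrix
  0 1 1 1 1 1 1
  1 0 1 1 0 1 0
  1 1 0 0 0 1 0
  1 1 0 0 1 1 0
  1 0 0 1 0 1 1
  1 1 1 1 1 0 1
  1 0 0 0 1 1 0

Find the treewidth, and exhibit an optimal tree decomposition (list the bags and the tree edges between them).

Treewidth 3.
One such decomposition:
Bags: B1 = {1, 4, 5, 6}  B2 = {1, 2, 4, 6}  B3 = {1, 2, 3, 6}  B4 = {1, 5, 6, 7}
Tree: B1–B2, B2–B3, B1–B4

Every bag has size at most 4, so the width is 4 − 1 = 3 and tw(G) ≤ 3. For the lower bound, the 4 vertices {1, 2, 3, 6} are pairwise adjacent, and any tree decomposition puts a clique entirely inside one bag — forcing width ≥ 3. The upper and lower bounds meet at 3, so that is the treewidth.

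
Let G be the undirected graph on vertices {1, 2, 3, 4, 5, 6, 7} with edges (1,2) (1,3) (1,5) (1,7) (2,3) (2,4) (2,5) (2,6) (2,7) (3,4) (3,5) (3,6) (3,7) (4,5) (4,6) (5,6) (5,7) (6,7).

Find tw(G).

4

A width-4 tree decomposition is:
Bags: B1 = {2, 3, 5, 6, 7}  B2 = {1, 2, 3, 5, 7}  B3 = {2, 3, 4, 5, 6}
Tree: B1–B2, B1–B3
The largest bag has 5 vertices, giving width 4; this decomposition certifies tw(G) ≤ 4. On the other hand G contains the 5-clique {1, 2, 3, 5, 7}. A clique must lie in a single bag of any decomposition, so no decomposition can have width below 4. Combining the bounds, tw(G) = 4.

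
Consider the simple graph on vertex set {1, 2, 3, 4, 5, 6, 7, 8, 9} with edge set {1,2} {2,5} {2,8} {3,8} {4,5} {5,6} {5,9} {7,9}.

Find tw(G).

1

A width-1 tree decomposition is:
Bags: B1 = {2, 5}  B2 = {5, 9}  B3 = {2, 8}  B4 = {4, 5}  B5 = {5, 6}  B6 = {7, 9}  B7 = {1, 2}  B8 = {3, 8}
Tree: B1–B2, B1–B3, B2–B4, B2–B5, B2–B6, B3–B7, B3–B8
Every bag has size at most 2, so the width is 2 − 1 = 1 and tw(G) ≤ 1. G has an edge, so its treewidth is at least 1. The upper and lower bounds meet at 1, so that is the treewidth.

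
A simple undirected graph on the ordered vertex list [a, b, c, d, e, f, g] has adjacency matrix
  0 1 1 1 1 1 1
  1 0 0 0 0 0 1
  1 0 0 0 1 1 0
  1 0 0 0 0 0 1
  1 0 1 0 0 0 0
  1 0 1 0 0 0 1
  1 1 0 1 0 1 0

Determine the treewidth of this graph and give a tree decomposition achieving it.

Treewidth 2.
One optimal decomposition is:
Bags: B1 = {a, c, e}  B2 = {a, c, f}  B3 = {a, f, g}  B4 = {a, b, g}  B5 = {a, d, g}
Tree: B1–B2, B2–B3, B3–B4, B3–B5

Every bag has size at most 3, so the width is 3 − 1 = 2 and tw(G) ≤ 2. For the lower bound, the 3 vertices {a, d, g} are pairwise adjacent, and any tree decomposition puts a clique entirely inside one bag — forcing width ≥ 2. The upper and lower bounds meet at 2, so that is the treewidth.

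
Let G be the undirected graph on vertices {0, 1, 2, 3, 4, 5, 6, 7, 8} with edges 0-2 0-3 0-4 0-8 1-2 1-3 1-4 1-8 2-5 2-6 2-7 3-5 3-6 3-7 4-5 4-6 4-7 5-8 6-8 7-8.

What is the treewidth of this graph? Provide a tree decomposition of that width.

Each bag holds 5 vertices, so the decomposition has width 4, which upper-bounds the treewidth. For the lower bound: the 5 vertex sets {2,6}, {1,3}, {7,8}, {4}, {0} are disjoint, each induces a connected subgraph, and every pair is joined by at least one edge of G. Contracting each set to a single vertex therefore yields K_{5} as a minor, and since treewidth is minor-monotone, tw(G) ≥ tw(K_{5}) = 4. Combining the bounds, tw(G) = 4.

Treewidth 4.
Bags: B1 = {2, 3, 4, 6, 8}  B2 = {1, 2, 3, 4, 8}  B3 = {2, 3, 4, 7, 8}  B4 = {0, 2, 3, 4, 8}  B5 = {2, 3, 4, 5, 8}
Tree: B1–B2, B2–B3, B3–B4, B4–B5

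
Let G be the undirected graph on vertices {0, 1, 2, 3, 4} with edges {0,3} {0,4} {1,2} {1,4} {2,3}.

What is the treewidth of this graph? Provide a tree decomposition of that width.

Every bag has size at most 3, so the width is 3 − 1 = 2 and tw(G) ≤ 2. The edges 4–1–2–3–0–4 form a cycle, so G is not a tree and its treewidth is at least 2. Therefore the treewidth is 2.

Treewidth 2.
One optimal decomposition is:
Bags: B1 = {1, 2, 4}  B2 = {2, 3, 4}  B3 = {0, 3, 4}
Tree: B1–B2, B2–B3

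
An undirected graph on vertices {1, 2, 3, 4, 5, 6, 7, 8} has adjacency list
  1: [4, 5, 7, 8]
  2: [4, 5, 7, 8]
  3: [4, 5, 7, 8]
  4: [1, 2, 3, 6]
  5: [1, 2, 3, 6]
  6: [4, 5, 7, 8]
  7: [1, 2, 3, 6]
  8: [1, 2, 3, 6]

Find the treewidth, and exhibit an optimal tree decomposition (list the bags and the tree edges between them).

Treewidth 4.
One such decomposition:
Bags: B1 = {1, 2, 3, 5, 6}  B2 = {1, 2, 3, 4, 6}  B3 = {1, 2, 3, 6, 8}  B4 = {1, 2, 3, 6, 7}
Tree: B1–B2, B2–B3, B3–B4

The largest bag has 5 vertices, giving width 4; this decomposition certifies tw(G) ≤ 4. For the lower bound: the 5 vertex sets {5,6}, {2,4}, {1,8}, {3}, {7} are disjoint, each induces a connected subgraph, and every pair is joined by at least one edge of G. Contracting each set to a single vertex therefore yields K_{5} as a minor, and since treewidth is minor-monotone, tw(G) ≥ tw(K_{5}) = 4. The upper and lower bounds meet at 4, so that is the treewidth.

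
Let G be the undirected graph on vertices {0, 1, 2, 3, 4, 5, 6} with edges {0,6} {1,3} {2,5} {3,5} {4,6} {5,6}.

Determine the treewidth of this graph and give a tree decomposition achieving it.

Every bag has size at most 2, so the width is 2 − 1 = 1 and tw(G) ≤ 1. Any graph with an edge has treewidth ≥ 1, and G has the edge 6–0. Combining the bounds, tw(G) = 1.

Treewidth 1.
One optimal decomposition is:
Bags: B1 = {0, 6}  B2 = {5, 6}  B3 = {2, 5}  B4 = {3, 5}  B5 = {4, 6}  B6 = {1, 3}
Tree: B1–B2, B2–B3, B3–B4, B2–B5, B4–B6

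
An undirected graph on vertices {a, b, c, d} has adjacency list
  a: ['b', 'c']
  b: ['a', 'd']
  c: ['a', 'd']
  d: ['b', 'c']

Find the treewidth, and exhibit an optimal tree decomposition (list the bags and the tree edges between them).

Treewidth 2.
One such decomposition:
Bags: B1 = {a, b, d}  B2 = {a, c, d}
Tree: B1–B2

The largest bag has 3 vertices, giving width 2; this decomposition certifies tw(G) ≤ 2. For the lower bound, G contains the cycle d–b–a–c–d, so G is not a forest; only forests have treewidth ≤ 1, hence tw(G) ≥ 2. The upper and lower bounds meet at 2, so that is the treewidth.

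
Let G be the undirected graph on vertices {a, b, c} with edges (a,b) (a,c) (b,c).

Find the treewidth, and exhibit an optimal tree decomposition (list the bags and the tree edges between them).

Treewidth 2.
One optimal decomposition is:
Bags: B1 = {a, b, c}
Tree: (single bag)

A single bag containing all 3 vertices is trivially a valid decomposition of width 2. On the other hand G contains the 3-clique {a, b, c}. A clique must lie in a single bag of any decomposition, so no decomposition can have width below 2. Therefore the treewidth is 2.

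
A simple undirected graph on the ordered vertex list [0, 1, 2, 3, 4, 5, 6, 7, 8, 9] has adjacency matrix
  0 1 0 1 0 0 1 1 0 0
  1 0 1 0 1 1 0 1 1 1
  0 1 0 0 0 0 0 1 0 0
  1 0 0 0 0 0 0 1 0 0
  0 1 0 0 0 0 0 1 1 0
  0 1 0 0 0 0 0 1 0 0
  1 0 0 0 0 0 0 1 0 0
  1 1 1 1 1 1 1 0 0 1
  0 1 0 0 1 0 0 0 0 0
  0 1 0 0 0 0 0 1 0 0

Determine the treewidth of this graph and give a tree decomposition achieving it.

Treewidth 2.
One such decomposition:
Bags: B1 = {1, 2, 7}  B2 = {1, 5, 7}  B3 = {0, 1, 7}  B4 = {0, 6, 7}  B5 = {1, 4, 7}  B6 = {1, 7, 9}  B7 = {1, 4, 8}  B8 = {0, 3, 7}
Tree: B1–B2, B1–B3, B3–B4, B3–B5, B2–B6, B5–B7, B3–B8

Each bag holds 3 vertices, so the decomposition has width 2, which upper-bounds the treewidth. On the other hand G contains the 3-clique {1, 4, 8}. A clique must lie in a single bag of any decomposition, so no decomposition can have width below 2. The upper and lower bounds meet at 2, so that is the treewidth.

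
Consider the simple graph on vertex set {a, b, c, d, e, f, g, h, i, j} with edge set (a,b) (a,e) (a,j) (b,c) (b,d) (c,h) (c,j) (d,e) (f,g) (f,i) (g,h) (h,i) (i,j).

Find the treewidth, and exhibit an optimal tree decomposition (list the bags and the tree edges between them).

Treewidth 2.
Bags: B1 = {b, d, e}  B2 = {a, b, e}  B3 = {a, b, c}  B4 = {a, c, j}  B5 = {c, h, j}  B6 = {h, i, j}  B7 = {g, h, i}  B8 = {f, g, i}
Tree: B1–B2, B2–B3, B3–B4, B4–B5, B5–B6, B6–B7, B7–B8

Every bag has size at most 3, so the width is 3 − 1 = 2 and tw(G) ≤ 2. The edges d–e–a–b–d form a cycle, so G is not a tree and its treewidth is at least 2. Combining the bounds, tw(G) = 2.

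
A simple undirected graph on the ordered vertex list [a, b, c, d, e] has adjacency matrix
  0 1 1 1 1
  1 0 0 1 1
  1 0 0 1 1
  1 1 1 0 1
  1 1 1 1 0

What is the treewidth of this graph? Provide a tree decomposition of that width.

Treewidth 3.
One such decomposition:
Bags: B1 = {a, c, d, e}  B2 = {a, b, d, e}
Tree: B1–B2

Every bag has size at most 4, so the width is 4 − 1 = 3 and tw(G) ≤ 3. Conversely, {a, c, d, e} is a clique of size 4, and the vertices of any clique must share a bag in every tree decomposition; so some bag has ≥ 4 vertices and tw(G) ≥ 3. Hence tw(G) = 3 exactly.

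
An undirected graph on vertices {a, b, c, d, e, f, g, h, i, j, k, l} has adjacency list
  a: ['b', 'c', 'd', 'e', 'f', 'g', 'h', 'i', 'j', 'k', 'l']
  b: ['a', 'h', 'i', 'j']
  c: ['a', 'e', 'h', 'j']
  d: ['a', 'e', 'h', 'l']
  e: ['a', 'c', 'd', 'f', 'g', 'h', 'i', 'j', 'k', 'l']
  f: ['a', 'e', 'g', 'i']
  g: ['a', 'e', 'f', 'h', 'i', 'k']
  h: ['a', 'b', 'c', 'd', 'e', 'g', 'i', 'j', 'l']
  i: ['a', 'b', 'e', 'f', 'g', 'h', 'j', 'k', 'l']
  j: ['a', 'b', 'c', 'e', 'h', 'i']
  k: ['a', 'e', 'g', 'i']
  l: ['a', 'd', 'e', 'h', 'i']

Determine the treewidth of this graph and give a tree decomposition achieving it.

Each bag holds 5 vertices, so the decomposition has width 4, which upper-bounds the treewidth. For the lower bound, the 5 vertices {a, d, e, h, l} are pairwise adjacent, and any tree decomposition puts a clique entirely inside one bag — forcing width ≥ 4. Therefore the treewidth is 4.

Treewidth 4.
One optimal decomposition is:
Bags: B1 = {a, e, f, g, i}  B2 = {a, e, g, h, i}  B3 = {a, e, h, i, j}  B4 = {a, e, h, i, l}  B5 = {a, d, e, h, l}  B6 = {a, c, e, h, j}  B7 = {a, b, h, i, j}  B8 = {a, e, g, i, k}
Tree: B1–B2, B2–B3, B2–B4, B4–B5, B3–B6, B3–B7, B1–B8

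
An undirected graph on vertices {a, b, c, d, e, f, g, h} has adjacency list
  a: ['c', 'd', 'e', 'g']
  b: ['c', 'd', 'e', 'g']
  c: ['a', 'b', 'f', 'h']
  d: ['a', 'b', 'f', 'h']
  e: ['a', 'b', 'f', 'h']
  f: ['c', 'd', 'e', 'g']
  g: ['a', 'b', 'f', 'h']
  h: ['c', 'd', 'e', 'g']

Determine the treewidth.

4

A width-4 tree decomposition is:
Bags: B1 = {a, b, d, f, h}  B2 = {a, b, f, g, h}  B3 = {a, b, c, f, h}  B4 = {a, b, e, f, h}
Tree: B1–B2, B2–B3, B3–B4
Each bag holds 5 vertices, so the decomposition has width 4, which upper-bounds the treewidth. For the lower bound: the 5 vertex sets {a,d}, {b,g}, {c,f}, {h}, {e} are disjoint, each induces a connected subgraph, and every pair is joined by at least one edge of G. Contracting each set to a single vertex therefore yields K_{5} as a minor, and since treewidth is minor-monotone, tw(G) ≥ tw(K_{5}) = 4. The upper and lower bounds meet at 4, so that is the treewidth.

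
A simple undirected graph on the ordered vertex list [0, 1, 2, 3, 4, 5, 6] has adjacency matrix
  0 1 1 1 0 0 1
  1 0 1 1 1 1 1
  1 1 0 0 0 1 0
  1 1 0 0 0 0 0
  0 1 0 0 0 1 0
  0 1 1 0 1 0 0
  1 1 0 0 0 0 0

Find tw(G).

2

A width-2 tree decomposition is:
Bags: B1 = {0, 1, 6}  B2 = {0, 1, 2}  B3 = {1, 2, 5}  B4 = {1, 4, 5}  B5 = {0, 1, 3}
Tree: B1–B2, B2–B3, B3–B4, B1–B5
Each bag holds 3 vertices, so the decomposition has width 2, which upper-bounds the treewidth. Conversely, {0, 1, 2} is a clique of size 3, and the vertices of any clique must share a bag in every tree decomposition; so some bag has ≥ 3 vertices and tw(G) ≥ 2. The upper and lower bounds meet at 2, so that is the treewidth.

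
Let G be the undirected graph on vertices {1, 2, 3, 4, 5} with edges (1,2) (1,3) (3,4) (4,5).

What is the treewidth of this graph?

1

A width-1 tree decomposition is:
Bags: B1 = {4, 5}  B2 = {3, 4}  B3 = {1, 3}  B4 = {1, 2}
Tree: B1–B2, B2–B3, B3–B4
The largest bag has 2 vertices, giving width 1; this decomposition certifies tw(G) ≤ 1. Any graph with an edge has treewidth ≥ 1, and G has the edge 5–4. The upper and lower bounds meet at 1, so that is the treewidth.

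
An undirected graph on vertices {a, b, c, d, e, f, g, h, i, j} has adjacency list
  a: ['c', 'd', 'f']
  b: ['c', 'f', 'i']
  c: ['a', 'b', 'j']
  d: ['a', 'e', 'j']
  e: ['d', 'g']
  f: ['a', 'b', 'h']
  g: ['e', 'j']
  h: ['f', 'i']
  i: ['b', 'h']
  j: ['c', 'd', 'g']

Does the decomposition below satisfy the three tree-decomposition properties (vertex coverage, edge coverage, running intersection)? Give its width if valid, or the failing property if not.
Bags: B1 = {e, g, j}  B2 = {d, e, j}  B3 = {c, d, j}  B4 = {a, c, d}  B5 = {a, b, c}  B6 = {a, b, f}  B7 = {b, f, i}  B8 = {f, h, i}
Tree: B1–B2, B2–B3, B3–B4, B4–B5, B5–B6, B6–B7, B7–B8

Checking the three conditions: (i) the bags cover all of {a, b, c, d, e, f, g, h, i, j}; (ii) for each edge, some bag contains both endpoints; (iii) the bags containing any fixed vertex form a subtree. All hold, so the decomposition is valid with width 3 − 1 = 2.

Yes; width 2.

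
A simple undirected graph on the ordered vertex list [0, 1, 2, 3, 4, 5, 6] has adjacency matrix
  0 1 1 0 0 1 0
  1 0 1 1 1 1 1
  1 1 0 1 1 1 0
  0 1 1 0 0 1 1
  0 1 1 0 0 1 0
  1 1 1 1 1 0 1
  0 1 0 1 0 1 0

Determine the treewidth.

A width-3 tree decomposition is:
Bags: B1 = {1, 3, 5, 6}  B2 = {1, 2, 3, 5}  B3 = {1, 2, 4, 5}  B4 = {0, 1, 2, 5}
Tree: B1–B2, B2–B3, B3–B4
Each bag holds 4 vertices, so the decomposition has width 3, which upper-bounds the treewidth. Conversely, {0, 1, 2, 5} is a clique of size 4, and the vertices of any clique must share a bag in every tree decomposition; so some bag has ≥ 4 vertices and tw(G) ≥ 3. Hence tw(G) = 3 exactly.

3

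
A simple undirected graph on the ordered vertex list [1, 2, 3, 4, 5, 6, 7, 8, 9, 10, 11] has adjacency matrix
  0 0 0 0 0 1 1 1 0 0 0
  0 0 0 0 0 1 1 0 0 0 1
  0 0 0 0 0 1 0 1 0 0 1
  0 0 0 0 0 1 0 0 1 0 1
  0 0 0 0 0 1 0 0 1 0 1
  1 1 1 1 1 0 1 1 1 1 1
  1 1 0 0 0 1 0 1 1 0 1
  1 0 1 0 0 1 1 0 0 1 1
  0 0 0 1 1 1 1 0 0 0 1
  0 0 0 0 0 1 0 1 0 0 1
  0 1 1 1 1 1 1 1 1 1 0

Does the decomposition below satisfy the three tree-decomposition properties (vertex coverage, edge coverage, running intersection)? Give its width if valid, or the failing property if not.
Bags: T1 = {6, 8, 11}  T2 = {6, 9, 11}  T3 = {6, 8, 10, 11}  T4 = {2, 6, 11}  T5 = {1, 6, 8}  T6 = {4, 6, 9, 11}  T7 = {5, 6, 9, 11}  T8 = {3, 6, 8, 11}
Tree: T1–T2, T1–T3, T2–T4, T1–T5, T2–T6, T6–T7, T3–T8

No — vertex 7 appears in no bag.

A tree decomposition must satisfy three properties: every vertex lies in some bag; for every edge, both endpoints lie together in some bag; and for every vertex, the bags containing it form a connected subtree. Here vertex 7 appears in no bag, so the decomposition is invalid.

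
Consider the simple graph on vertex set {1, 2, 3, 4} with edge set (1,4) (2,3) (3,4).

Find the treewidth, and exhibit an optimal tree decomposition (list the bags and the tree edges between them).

Treewidth 1.
Bags: B1 = {2, 3}  B2 = {3, 4}  B3 = {1, 4}
Tree: B1–B2, B2–B3

Every bag has size at most 2, so the width is 2 − 1 = 1 and tw(G) ≤ 1. G has an edge, so its treewidth is at least 1. The upper and lower bounds meet at 1, so that is the treewidth.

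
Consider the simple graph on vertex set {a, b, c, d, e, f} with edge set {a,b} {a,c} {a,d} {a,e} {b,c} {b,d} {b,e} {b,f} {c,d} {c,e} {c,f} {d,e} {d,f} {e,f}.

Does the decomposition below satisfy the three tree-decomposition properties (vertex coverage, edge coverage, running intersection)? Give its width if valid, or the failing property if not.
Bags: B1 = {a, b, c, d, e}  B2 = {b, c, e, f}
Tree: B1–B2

A tree decomposition must satisfy three properties: every vertex lies in some bag; for every edge, both endpoints lie together in some bag; and for every vertex, the bags containing it form a connected subtree. Here edge (d,f) lies in no bag, so the decomposition is invalid.

No — edge (d,f) lies in no bag.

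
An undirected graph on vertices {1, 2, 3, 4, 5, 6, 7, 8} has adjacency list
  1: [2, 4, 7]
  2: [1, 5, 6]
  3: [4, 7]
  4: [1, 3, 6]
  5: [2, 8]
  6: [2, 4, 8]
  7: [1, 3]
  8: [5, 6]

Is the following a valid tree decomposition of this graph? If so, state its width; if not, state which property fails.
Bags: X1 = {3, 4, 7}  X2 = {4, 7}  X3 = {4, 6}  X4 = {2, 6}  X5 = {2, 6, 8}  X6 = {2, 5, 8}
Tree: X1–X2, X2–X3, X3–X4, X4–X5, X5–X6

No — vertex 1 appears in no bag.

A tree decomposition must satisfy three properties: every vertex lies in some bag; for every edge, both endpoints lie together in some bag; and for every vertex, the bags containing it form a connected subtree. Here vertex 1 appears in no bag, so the decomposition is invalid.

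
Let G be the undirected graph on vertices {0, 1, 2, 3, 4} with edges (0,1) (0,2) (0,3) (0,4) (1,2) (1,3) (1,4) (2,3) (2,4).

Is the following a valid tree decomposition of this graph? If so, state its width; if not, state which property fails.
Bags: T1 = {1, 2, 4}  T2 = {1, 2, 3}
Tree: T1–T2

No — vertex 0 appears in no bag.

A tree decomposition must satisfy three properties: every vertex lies in some bag; for every edge, both endpoints lie together in some bag; and for every vertex, the bags containing it form a connected subtree. Here vertex 0 appears in no bag, so the decomposition is invalid.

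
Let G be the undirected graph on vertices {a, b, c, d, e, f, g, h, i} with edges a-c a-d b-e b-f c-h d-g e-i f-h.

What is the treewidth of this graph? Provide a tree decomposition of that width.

Treewidth 1.
Bags: B1 = {e, i}  B2 = {b, e}  B3 = {b, f}  B4 = {f, h}  B5 = {c, h}  B6 = {a, c}  B7 = {a, d}  B8 = {d, g}
Tree: B1–B2, B2–B3, B3–B4, B4–B5, B5–B6, B6–B7, B7–B8

The largest bag has 2 vertices, giving width 1; this decomposition certifies tw(G) ≤ 1. G has an edge, so its treewidth is at least 1. Therefore the treewidth is 1.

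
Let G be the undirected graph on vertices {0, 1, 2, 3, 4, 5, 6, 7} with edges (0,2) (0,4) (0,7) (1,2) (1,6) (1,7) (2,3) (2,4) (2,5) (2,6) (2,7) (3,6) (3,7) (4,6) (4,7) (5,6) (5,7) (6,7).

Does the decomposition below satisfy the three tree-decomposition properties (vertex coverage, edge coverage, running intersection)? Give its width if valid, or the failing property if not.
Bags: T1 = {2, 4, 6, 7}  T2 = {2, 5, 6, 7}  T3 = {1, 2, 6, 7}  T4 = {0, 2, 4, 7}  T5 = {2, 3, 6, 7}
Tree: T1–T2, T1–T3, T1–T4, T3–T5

Checking the three conditions: (i) the bags cover all of {0, 1, 2, 3, 4, 5, 6, 7}; (ii) for each edge, some bag contains both endpoints; (iii) the bags containing any fixed vertex form a subtree. All hold, so the decomposition is valid with width 4 − 1 = 3.

Yes; width 3.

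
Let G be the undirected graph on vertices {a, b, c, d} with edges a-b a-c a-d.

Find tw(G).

A width-1 tree decomposition is:
Bags: B1 = {a, c}  B2 = {a, b}  B3 = {a, d}
Tree: B1–B2, B2–B3
Each bag holds 2 vertices, so the decomposition has width 1, which upper-bounds the treewidth. G has an edge, so its treewidth is at least 1. The upper and lower bounds meet at 1, so that is the treewidth.

1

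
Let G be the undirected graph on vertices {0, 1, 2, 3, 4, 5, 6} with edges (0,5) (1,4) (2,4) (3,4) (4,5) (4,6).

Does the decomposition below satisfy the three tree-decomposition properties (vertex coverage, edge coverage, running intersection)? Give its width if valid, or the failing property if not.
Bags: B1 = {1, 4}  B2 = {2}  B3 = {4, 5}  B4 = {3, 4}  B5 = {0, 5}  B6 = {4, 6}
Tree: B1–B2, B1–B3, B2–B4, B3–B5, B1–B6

No — edge (4,2) lies in no bag.

A tree decomposition must satisfy three properties: every vertex lies in some bag; for every edge, both endpoints lie together in some bag; and for every vertex, the bags containing it form a connected subtree. Here edge (4,2) lies in no bag, so the decomposition is invalid.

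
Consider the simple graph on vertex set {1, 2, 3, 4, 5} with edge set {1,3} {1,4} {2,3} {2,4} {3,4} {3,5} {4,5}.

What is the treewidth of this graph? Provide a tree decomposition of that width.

Treewidth 2.
One such decomposition:
Bags: B1 = {2, 3, 4}  B2 = {1, 3, 4}  B3 = {3, 4, 5}
Tree: B1–B2, B1–B3

The largest bag has 3 vertices, giving width 2; this decomposition certifies tw(G) ≤ 2. On the other hand G contains the 3-clique {1, 3, 4}. A clique must lie in a single bag of any decomposition, so no decomposition can have width below 2. Combining the bounds, tw(G) = 2.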